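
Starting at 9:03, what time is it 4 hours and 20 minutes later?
Starting time: 9:03
Adding 20 minutes to 3 minutes: 3 + 20 = 23 minutes
Adding 4 hours: 9 + 4 = 13 - 12 = 1
Final time: 1:23

Final answer: 1:23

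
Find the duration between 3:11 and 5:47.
From 3:11 to 5:47:
(5 x 60 + 47) - (3 x 60 + 11) = 347 - 191 = 156 minutes
= 2 hours and 36 minutes

Final answer: 2 hours and 36 minutes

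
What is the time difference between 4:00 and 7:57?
From 4:00 to 7:57:
(7 x 60 + 57) - (4 x 60 + 0) = 477 - 240 = 237 minutes
= 3 hours and 57 minutes

Final answer: 3 hours and 57 minutes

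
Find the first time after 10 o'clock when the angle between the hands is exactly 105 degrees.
At t minutes past 10:00, the hour hand is at 30 x 10 + 0.5t degrees and the minute hand is at 6t degrees.
The smaller angle between them is 105 degrees when |30H - 5.5t| = 105 or |30H - 5.5t| = 255.
With H = 10, solve 30 x 10 - 5.5t = +/- target for each target:
  t = (30 x 10 - 105) / 5.5 = 35.45
  t = (30 x 10 + 105) / 5.5 = 73.64 (outside (0, 60))
  t = (30 x 10 - 255) / 5.5 = 8.18
  t = (30 x 10 + 255) / 5.5 = 100.91 (outside (0, 60))
Valid solutions in (0, 60): {8.18, 35.45} minutes.
The first occurrence is t = 8.18 minutes.
The hands form a 105-degree angle at 8.18 minutes past 10:00.

Final answer: 8.18 minutes past 10:00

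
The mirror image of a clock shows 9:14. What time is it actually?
Reflection across the vertical (12-6) axis maps a hand at angle A degrees to (360 - A) degrees, which sends a reading of T minutes past 12:00 to (720 - T) minutes past 12:00.
Mirror reads 9:14 = 554 minutes past 12:00.
Actual time: (720 - 554) mod 720 = 166 minutes = 2:46.

Final answer: 2:46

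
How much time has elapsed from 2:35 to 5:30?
From 2:35 to 5:30:
(5 x 60 + 30) - (2 x 60 + 35) = 330 - 155 = 175 minutes
= 2 hours and 55 minutes

Final answer: 2 hours and 55 minutes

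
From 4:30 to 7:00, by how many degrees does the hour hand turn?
The hour hand moves 0.5 degrees per minute.
Time elapsed: 7:00 - 4:30 = 150 minutes
Angular displacement: 150 x 0.5 = 75 degrees

Final answer: 75 degrees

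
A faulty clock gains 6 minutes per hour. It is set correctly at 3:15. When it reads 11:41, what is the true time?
For every 60 true minutes, the faulty clock advances 66 minutes, so 1 faulty-clock minute corresponds to 60/66 true minutes.
From 3:15 to 11:41 on the faulty dial is 506 minutes.
True elapsed: 506 x 60/66 = 460 minutes = 7 hours and 40 minutes.
True time: 3:15 + 7 hours and 40 minutes = 10:55.

Final answer: 10:55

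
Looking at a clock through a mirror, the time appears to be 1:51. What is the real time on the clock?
Reflection across the vertical (12-6) axis maps a hand at angle A degrees to (360 - A) degrees, which sends a reading of T minutes past 12:00 to (720 - T) minutes past 12:00.
Mirror reads 1:51 = 111 minutes past 12:00.
Actual time: (720 - 111) mod 720 = 609 minutes = 10:09.

Final answer: 10:09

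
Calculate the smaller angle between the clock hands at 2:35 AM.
Hour hand position: 2 x 30 + 35 x 0.5 = 77.5 degrees
Minute hand position: 35 x 6 = 210 degrees
Difference: |77.5 - 210| = 132.5 degrees
The angle between the hands is 132.5 degrees

Final answer: 132.5 degrees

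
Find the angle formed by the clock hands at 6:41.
Hour hand position: 6 x 30 + 41 x 0.5 = 200.5 degrees
Minute hand position: 41 x 6 = 246 degrees
Difference: |200.5 - 246| = 45.5 degrees
The angle between the hands is 45.5 degrees

Final answer: 45.5 degrees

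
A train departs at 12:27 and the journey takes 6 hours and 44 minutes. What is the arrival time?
Starting time: 12:27
Adding 44 minutes to 27 minutes: 27 + 44 = 71 minutes = 1 hour and 11 minutes
Adding 6 hours: 12 + 6 + 1 (carry) = 19 - 12 = 7
Final time: 7:11

Final answer: 7:11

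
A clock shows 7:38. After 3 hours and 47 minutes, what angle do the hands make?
First find the time 3 hours and 47 minutes after 7:38.
Total minutes: 7 x 60 + 38 + 3 x 60 + 47 = 685.
685 mod 720 = 685 minutes = 11:25.
Now compute the angle at 11:25:
Hour hand: 11 x 30 + 25 x 0.5 = 342.5 degrees
Minute hand: 25 x 6 = 150 degrees
Difference: |342.5 - 150| = 192.5 degrees
Smaller angle: 360 - 192.5 = 167.5 degrees

Final answer: 167.5 degrees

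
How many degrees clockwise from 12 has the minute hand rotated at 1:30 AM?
The minute hand moves 6 degrees per minute.
At 1:30: 30 x 6 = 180 degrees

Final answer: 180 degrees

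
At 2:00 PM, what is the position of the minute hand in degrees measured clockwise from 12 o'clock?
The minute hand moves 6 degrees per minute.
At 2:00: 0 x 6 = 0 degrees

Final answer: 0 degrees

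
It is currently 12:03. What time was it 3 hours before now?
Starting time: 12:03 = 3 total minutes past 12:00
Subtracting: 3 hours = 180 minutes
3 - 180 = -177 (negative, add 12 hours = 720) = 543 minutes
= 9 hours and 3 minutes past 12:00 = 9:03

Final answer: 9:03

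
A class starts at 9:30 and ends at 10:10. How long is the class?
From 9:30 to 10:10:
(10 x 60 + 10) - (9 x 60 + 30) = 610 - 570 = 40 minutes
= 40 minutes

Final answer: 40 minutes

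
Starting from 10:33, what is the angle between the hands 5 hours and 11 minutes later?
First find the time 5 hours and 11 minutes after 10:33.
Total minutes: 10 x 60 + 33 + 5 x 60 + 11 = 944.
944 mod 720 = 224 minutes = 3:44.
Now compute the angle at 3:44:
Hour hand: 3 x 30 + 44 x 0.5 = 112 degrees
Minute hand: 44 x 6 = 264 degrees
Difference: |112 - 264| = 152 degrees
The angle is 152 degrees

Final answer: 152 degrees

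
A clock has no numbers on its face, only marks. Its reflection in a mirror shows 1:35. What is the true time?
Reflection across the vertical (12-6) axis maps a hand at angle A degrees to (360 - A) degrees, which sends a reading of T minutes past 12:00 to (720 - T) minutes past 12:00.
Mirror reads 1:35 = 95 minutes past 12:00.
Actual time: (720 - 95) mod 720 = 625 minutes = 10:25.

Final answer: 10:25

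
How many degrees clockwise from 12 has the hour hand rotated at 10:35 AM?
The hour hand moves 30 degrees per hour and 0.5 degrees per minute.
At 10:35: (10) x 30 + 35 x 0.5 = 300 + 17.5 = 317.5 degrees

Final answer: 317.5 degrees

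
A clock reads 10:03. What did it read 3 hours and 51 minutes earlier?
Starting time: 10:03 = 603 total minutes past 12:00
Subtracting: 3 hours and 51 minutes = 231 minutes
603 - 231 = 372 minutes
= 6 hours and 12 minutes past 12:00 = 6:12

Final answer: 6:12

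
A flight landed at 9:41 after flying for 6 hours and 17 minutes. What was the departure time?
Starting time: 9:41 = 581 total minutes past 12:00
Subtracting: 6 hours and 17 minutes = 377 minutes
581 - 377 = 204 minutes
= 3 hours and 24 minutes past 12:00 = 3:24

Final answer: 3:24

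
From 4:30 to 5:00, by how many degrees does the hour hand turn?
The hour hand moves 0.5 degrees per minute.
Time elapsed: 5:00 - 4:30 = 30 minutes
Angular displacement: 30 x 0.5 = 15 degrees

Final answer: 15 degrees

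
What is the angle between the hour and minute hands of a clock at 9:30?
Hour hand position: 9 x 30 + 30 x 0.5 = 285 degrees
Minute hand position: 30 x 6 = 180 degrees
Difference: |285 - 180| = 105 degrees
The angle between the hands is 105 degrees

Final answer: 105 degrees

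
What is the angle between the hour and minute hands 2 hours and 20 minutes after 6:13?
First find the time 2 hours and 20 minutes after 6:13.
Total minutes: 6 x 60 + 13 + 2 x 60 + 20 = 513.
513 mod 720 = 513 minutes = 8:33.
Now compute the angle at 8:33:
Hour hand: 8 x 30 + 33 x 0.5 = 256.5 degrees
Minute hand: 33 x 6 = 198 degrees
Difference: |256.5 - 198| = 58.5 degrees
The angle is 58.5 degrees

Final answer: 58.5 degrees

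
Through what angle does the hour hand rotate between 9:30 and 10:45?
The hour hand moves 0.5 degrees per minute.
Time elapsed: 10:45 - 9:30 = 75 minutes
Angular displacement: 75 x 0.5 = 37.5 degrees

Final answer: 37.5 degrees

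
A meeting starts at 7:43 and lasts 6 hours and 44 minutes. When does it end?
Starting time: 7:43
Adding 44 minutes to 43 minutes: 43 + 44 = 87 minutes = 1 hour and 27 minutes
Adding 6 hours: 7 + 6 + 1 (carry) = 14 - 12 = 2
Final time: 2:27

Final answer: 2:27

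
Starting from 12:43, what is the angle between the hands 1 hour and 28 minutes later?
First find the time 1 hour and 28 minutes after 12:43.
Total minutes: 12 x 60 + 43 + 1 x 60 + 28 = 851.
851 mod 720 = 131 minutes = 2:11.
Now compute the angle at 2:11:
Hour hand: 2 x 30 + 11 x 0.5 = 65.5 degrees
Minute hand: 11 x 6 = 66 degrees
Difference: |65.5 - 66| = 0.5 degrees
The angle is 0.5 degrees

Final answer: 0.5 degrees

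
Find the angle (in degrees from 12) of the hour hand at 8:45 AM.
The hour hand moves 30 degrees per hour and 0.5 degrees per minute.
At 8:45: (8) x 30 + 45 x 0.5 = 240 + 22.5 = 262.5 degrees

Final answer: 262.5 degrees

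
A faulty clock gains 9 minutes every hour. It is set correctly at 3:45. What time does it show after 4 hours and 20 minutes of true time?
For every 60 true minutes, the faulty clock advances 60 + 9 = 69 minutes.
True elapsed: 4 hours and 20 minutes = 260 minutes.
Faulty clock advances: 260 x 69/60 = 299 minutes (drift: 39 minutes ahead).
Shown time: 3:45 + 299 minutes = 8:44.

Final answer: 8:44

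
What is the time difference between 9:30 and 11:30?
From 9:30 to 11:30:
(11 x 60 + 30) - (9 x 60 + 30) = 690 - 570 = 120 minutes
= 2 hours

Final answer: 2 hours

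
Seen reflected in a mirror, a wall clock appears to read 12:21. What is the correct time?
Reflection across the vertical (12-6) axis maps a hand at angle A degrees to (360 - A) degrees, which sends a reading of T minutes past 12:00 to (720 - T) minutes past 12:00.
Mirror reads 12:21 = 21 minutes past 12:00.
Actual time: (720 - 21) mod 720 = 699 minutes = 11:39.

Final answer: 11:39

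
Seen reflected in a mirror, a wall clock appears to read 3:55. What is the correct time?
Reflection across the vertical (12-6) axis maps a hand at angle A degrees to (360 - A) degrees, which sends a reading of T minutes past 12:00 to (720 - T) minutes past 12:00.
Mirror reads 3:55 = 235 minutes past 12:00.
Actual time: (720 - 235) mod 720 = 485 minutes = 8:05.

Final answer: 8:05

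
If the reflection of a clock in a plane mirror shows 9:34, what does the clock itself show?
Reflection across the vertical (12-6) axis maps a hand at angle A degrees to (360 - A) degrees, which sends a reading of T minutes past 12:00 to (720 - T) minutes past 12:00.
Mirror reads 9:34 = 574 minutes past 12:00.
Actual time: (720 - 574) mod 720 = 146 minutes = 2:26.

Final answer: 2:26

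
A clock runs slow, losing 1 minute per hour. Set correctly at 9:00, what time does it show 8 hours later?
For every 60 true minutes, the faulty clock advances 60 - 1 = 59 minutes.
True elapsed: 8 hours = 480 minutes.
Faulty clock advances: 480 x 59/60 = 472 minutes (drift: 8 minutes behind).
Shown time: 9:00 + 472 minutes = 4:52.

Final answer: 4:52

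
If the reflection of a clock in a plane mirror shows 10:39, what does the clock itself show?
Reflection across the vertical (12-6) axis maps a hand at angle A degrees to (360 - A) degrees, which sends a reading of T minutes past 12:00 to (720 - T) minutes past 12:00.
Mirror reads 10:39 = 639 minutes past 12:00.
Actual time: (720 - 639) mod 720 = 81 minutes = 1:21.

Final answer: 1:21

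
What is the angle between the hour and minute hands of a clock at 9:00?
Hour hand position: 9 x 30 + 0 x 0.5 = 270 degrees
Minute hand position: 0 x 6 = 0 degrees
Difference: |270 - 0| = 270 degrees
Since 270 > 180, the smaller angle is 360 - 270 = 90 degrees

Final answer: 90 degrees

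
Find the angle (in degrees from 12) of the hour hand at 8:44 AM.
The hour hand moves 30 degrees per hour and 0.5 degrees per minute.
At 8:44: (8) x 30 + 44 x 0.5 = 240 + 22 = 262 degrees

Final answer: 262 degrees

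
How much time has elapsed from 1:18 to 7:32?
From 1:18 to 7:32:
(7 x 60 + 32) - (1 x 60 + 18) = 452 - 78 = 374 minutes
= 6 hours and 14 minutes

Final answer: 6 hours and 14 minutes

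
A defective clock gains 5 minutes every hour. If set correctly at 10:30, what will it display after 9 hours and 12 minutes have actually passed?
For every 60 true minutes, the faulty clock advances 60 + 5 = 65 minutes.
True elapsed: 9 hours and 12 minutes = 552 minutes.
Faulty clock advances: 552 x 65/60 = 598 minutes (drift: 46 minutes ahead).
Shown time: 10:30 + 598 minutes = 8:28.

Final answer: 8:28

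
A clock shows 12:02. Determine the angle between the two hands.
Hour hand position: 0 x 30 + 2 x 0.5 = 1 degrees
Minute hand position: 2 x 6 = 12 degrees
Difference: |1 - 12| = 11 degrees
The angle between the hands is 11 degrees

Final answer: 11 degrees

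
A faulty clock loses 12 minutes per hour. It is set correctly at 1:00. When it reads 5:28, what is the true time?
For every 60 true minutes, the faulty clock advances 48 minutes, so 1 faulty-clock minute corresponds to 60/48 true minutes.
From 1:00 to 5:28 on the faulty dial is 268 minutes.
True elapsed: 268 x 60/48 = 335 minutes = 5 hours and 35 minutes.
True time: 1:00 + 5 hours and 35 minutes = 6:35.

Final answer: 6:35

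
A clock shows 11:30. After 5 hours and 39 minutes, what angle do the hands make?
First find the time 5 hours and 39 minutes after 11:30.
Total minutes: 11 x 60 + 30 + 5 x 60 + 39 = 1029.
1029 mod 720 = 309 minutes = 5:09.
Now compute the angle at 5:09:
Hour hand: 5 x 30 + 9 x 0.5 = 154.5 degrees
Minute hand: 9 x 6 = 54 degrees
Difference: |154.5 - 54| = 100.5 degrees
The angle is 100.5 degrees

Final answer: 100.5 degrees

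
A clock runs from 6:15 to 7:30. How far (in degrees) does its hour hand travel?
The hour hand moves 0.5 degrees per minute.
Time elapsed: 7:30 - 6:15 = 75 minutes
Angular displacement: 75 x 0.5 = 37.5 degrees

Final answer: 37.5 degrees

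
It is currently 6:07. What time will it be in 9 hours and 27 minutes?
Starting time: 6:07
Adding 27 minutes to 7 minutes: 7 + 27 = 34 minutes
Adding 9 hours: 6 + 9 = 15 - 12 = 3
Final time: 3:34

Final answer: 3:34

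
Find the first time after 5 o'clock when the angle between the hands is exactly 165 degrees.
At t minutes past 5:00, the hour hand is at 30 x 5 + 0.5t degrees and the minute hand is at 6t degrees.
The smaller angle between them is 165 degrees when |30H - 5.5t| = 165 or |30H - 5.5t| = 195.
With H = 5, solve 30 x 5 - 5.5t = +/- target for each target:
  t = (30 x 5 - 165) / 5.5 = -2.73 (outside (0, 60))
  t = (30 x 5 + 165) / 5.5 = 57.27
  t = (30 x 5 - 195) / 5.5 = -8.18 (outside (0, 60))
  t = (30 x 5 + 195) / 5.5 = 62.73 (outside (0, 60))
Valid solutions in (0, 60): {57.27} minutes.
The first occurrence is t = 57.27 minutes.
The hands form a 165-degree angle at 57.27 minutes past 5:00.

Final answer: 57.27 minutes past 5:00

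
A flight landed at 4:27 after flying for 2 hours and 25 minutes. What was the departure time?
Starting time: 4:27 = 267 total minutes past 12:00
Subtracting: 2 hours and 25 minutes = 145 minutes
267 - 145 = 122 minutes
= 2 hours and 2 minutes past 12:00 = 2:02

Final answer: 2:02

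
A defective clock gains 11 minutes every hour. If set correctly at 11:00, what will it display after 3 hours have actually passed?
For every 60 true minutes, the faulty clock advances 60 + 11 = 71 minutes.
True elapsed: 3 hours = 180 minutes.
Faulty clock advances: 180 x 71/60 = 213 minutes (drift: 33 minutes ahead).
Shown time: 11:00 + 213 minutes = 2:33.

Final answer: 2:33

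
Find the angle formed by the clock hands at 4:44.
Hour hand position: 4 x 30 + 44 x 0.5 = 142 degrees
Minute hand position: 44 x 6 = 264 degrees
Difference: |142 - 264| = 122 degrees
The angle between the hands is 122 degrees

Final answer: 122 degrees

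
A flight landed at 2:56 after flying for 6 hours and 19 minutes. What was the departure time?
Starting time: 2:56 = 176 total minutes past 12:00
Subtracting: 6 hours and 19 minutes = 379 minutes
176 - 379 = -203 (negative, add 12 hours = 720) = 517 minutes
= 8 hours and 37 minutes past 12:00 = 8:37

Final answer: 8:37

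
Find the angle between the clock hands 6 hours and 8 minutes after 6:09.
First find the time 6 hours and 8 minutes after 6:09.
Total minutes: 6 x 60 + 9 + 6 x 60 + 8 = 737.
737 mod 720 = 17 minutes = 12:17.
Now compute the angle at 12:17:
Hour hand: 0 x 30 + 17 x 0.5 = 8.5 degrees
Minute hand: 17 x 6 = 102 degrees
Difference: |8.5 - 102| = 93.5 degrees
The angle is 93.5 degrees

Final answer: 93.5 degrees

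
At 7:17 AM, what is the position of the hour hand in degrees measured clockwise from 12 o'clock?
The hour hand moves 30 degrees per hour and 0.5 degrees per minute.
At 7:17: (7) x 30 + 17 x 0.5 = 210 + 8.5 = 218.5 degrees

Final answer: 218.5 degrees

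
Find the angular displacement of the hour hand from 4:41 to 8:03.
The hour hand moves 0.5 degrees per minute.
Time elapsed: 8:03 - 4:41 = 202 minutes
Angular displacement: 202 x 0.5 = 101 degrees

Final answer: 101 degrees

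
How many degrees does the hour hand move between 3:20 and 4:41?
The hour hand moves 0.5 degrees per minute.
Time elapsed: 4:41 - 3:20 = 81 minutes
Angular displacement: 81 x 0.5 = 40.5 degrees

Final answer: 40.5 degrees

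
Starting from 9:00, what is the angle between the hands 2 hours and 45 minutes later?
First find the time 2 hours and 45 minutes after 9:00.
Total minutes: 9 x 60 + 0 + 2 x 60 + 45 = 705.
705 mod 720 = 705 minutes = 11:45.
Now compute the angle at 11:45:
Hour hand: 11 x 30 + 45 x 0.5 = 352.5 degrees
Minute hand: 45 x 6 = 270 degrees
Difference: |352.5 - 270| = 82.5 degrees
The angle is 82.5 degrees

Final answer: 82.5 degrees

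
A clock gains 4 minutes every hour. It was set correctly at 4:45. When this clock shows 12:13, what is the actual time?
For every 60 true minutes, the faulty clock advances 64 minutes, so 1 faulty-clock minute corresponds to 60/64 true minutes.
From 4:45 to 12:13 on the faulty dial is 448 minutes.
True elapsed: 448 x 60/64 = 420 minutes = 7 hours.
True time: 4:45 + 7 hours = 11:45.

Final answer: 11:45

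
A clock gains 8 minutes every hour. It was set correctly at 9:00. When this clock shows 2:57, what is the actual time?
For every 60 true minutes, the faulty clock advances 68 minutes, so 1 faulty-clock minute corresponds to 60/68 true minutes.
From 9:00 to 2:57 on the faulty dial is 357 minutes.
True elapsed: 357 x 60/68 = 315 minutes = 5 hours and 15 minutes.
True time: 9:00 + 5 hours and 15 minutes = 2:15.

Final answer: 2:15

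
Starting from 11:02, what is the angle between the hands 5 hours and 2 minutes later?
First find the time 5 hours and 2 minutes after 11:02.
Total minutes: 11 x 60 + 2 + 5 x 60 + 2 = 964.
964 mod 720 = 244 minutes = 4:04.
Now compute the angle at 4:04:
Hour hand: 4 x 30 + 4 x 0.5 = 122 degrees
Minute hand: 4 x 6 = 24 degrees
Difference: |122 - 24| = 98 degrees
The angle is 98 degrees

Final answer: 98 degrees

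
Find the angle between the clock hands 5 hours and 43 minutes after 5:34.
First find the time 5 hours and 43 minutes after 5:34.
Total minutes: 5 x 60 + 34 + 5 x 60 + 43 = 677.
677 mod 720 = 677 minutes = 11:17.
Now compute the angle at 11:17:
Hour hand: 11 x 30 + 17 x 0.5 = 338.5 degrees
Minute hand: 17 x 6 = 102 degrees
Difference: |338.5 - 102| = 236.5 degrees
Smaller angle: 360 - 236.5 = 123.5 degrees

Final answer: 123.5 degrees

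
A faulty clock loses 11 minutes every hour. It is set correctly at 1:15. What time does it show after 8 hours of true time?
For every 60 true minutes, the faulty clock advances 60 - 11 = 49 minutes.
True elapsed: 8 hours = 480 minutes.
Faulty clock advances: 480 x 49/60 = 392 minutes (drift: 88 minutes behind).
Shown time: 1:15 + 392 minutes = 7:47.

Final answer: 7:47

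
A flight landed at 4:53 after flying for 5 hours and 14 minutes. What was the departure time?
Starting time: 4:53 = 293 total minutes past 12:00
Subtracting: 5 hours and 14 minutes = 314 minutes
293 - 314 = -21 (negative, add 12 hours = 720) = 699 minutes
= 11 hours and 39 minutes past 12:00 = 11:39

Final answer: 11:39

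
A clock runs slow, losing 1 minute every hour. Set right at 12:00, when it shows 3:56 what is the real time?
For every 60 true minutes, the faulty clock advances 59 minutes, so 1 faulty-clock minute corresponds to 60/59 true minutes.
From 12:00 to 3:56 on the faulty dial is 236 minutes.
True elapsed: 236 x 60/59 = 240 minutes = 4 hours.
True time: 12:00 + 4 hours = 4:00.

Final answer: 4:00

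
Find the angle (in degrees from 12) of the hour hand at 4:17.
The hour hand moves 30 degrees per hour and 0.5 degrees per minute.
At 4:17: (4) x 30 + 17 x 0.5 = 120 + 8.5 = 128.5 degrees

Final answer: 128.5 degrees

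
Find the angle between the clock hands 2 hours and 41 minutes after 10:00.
First find the time 2 hours and 41 minutes after 10:00.
Total minutes: 10 x 60 + 0 + 2 x 60 + 41 = 761.
761 mod 720 = 41 minutes = 12:41.
Now compute the angle at 12:41:
Hour hand: 0 x 30 + 41 x 0.5 = 20.5 degrees
Minute hand: 41 x 6 = 246 degrees
Difference: |20.5 - 246| = 225.5 degrees
Smaller angle: 360 - 225.5 = 134.5 degrees

Final answer: 134.5 degrees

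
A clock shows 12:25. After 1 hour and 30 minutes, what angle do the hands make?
First find the time 1 hour and 30 minutes after 12:25.
Total minutes: 12 x 60 + 25 + 1 x 60 + 30 = 835.
835 mod 720 = 115 minutes = 1:55.
Now compute the angle at 1:55:
Hour hand: 1 x 30 + 55 x 0.5 = 57.5 degrees
Minute hand: 55 x 6 = 330 degrees
Difference: |57.5 - 330| = 272.5 degrees
Smaller angle: 360 - 272.5 = 87.5 degrees

Final answer: 87.5 degrees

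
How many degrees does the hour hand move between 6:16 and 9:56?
The hour hand moves 0.5 degrees per minute.
Time elapsed: 9:56 - 6:16 = 220 minutes
Angular displacement: 220 x 0.5 = 110 degrees

Final answer: 110 degrees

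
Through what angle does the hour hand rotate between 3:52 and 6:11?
The hour hand moves 0.5 degrees per minute.
Time elapsed: 6:11 - 3:52 = 139 minutes
Angular displacement: 139 x 0.5 = 69.5 degrees

Final answer: 69.5 degrees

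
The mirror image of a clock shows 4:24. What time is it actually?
Reflection across the vertical (12-6) axis maps a hand at angle A degrees to (360 - A) degrees, which sends a reading of T minutes past 12:00 to (720 - T) minutes past 12:00.
Mirror reads 4:24 = 264 minutes past 12:00.
Actual time: (720 - 264) mod 720 = 456 minutes = 7:36.

Final answer: 7:36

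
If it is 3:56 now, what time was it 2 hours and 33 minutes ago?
Starting time: 3:56 = 236 total minutes past 12:00
Subtracting: 2 hours and 33 minutes = 153 minutes
236 - 153 = 83 minutes
= 1 hour and 23 minutes past 12:00 = 1:23

Final answer: 1:23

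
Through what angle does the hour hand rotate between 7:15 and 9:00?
The hour hand moves 0.5 degrees per minute.
Time elapsed: 9:00 - 7:15 = 105 minutes
Angular displacement: 105 x 0.5 = 52.5 degrees

Final answer: 52.5 degrees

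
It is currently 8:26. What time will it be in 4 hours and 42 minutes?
Starting time: 8:26
Adding 42 minutes to 26 minutes: 26 + 42 = 68 minutes = 1 hour and 8 minutes
Adding 4 hours: 8 + 4 + 1 (carry) = 13 - 12 = 1
Final time: 1:08

Final answer: 1:08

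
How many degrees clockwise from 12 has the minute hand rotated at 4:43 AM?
The minute hand moves 6 degrees per minute.
At 4:43: 43 x 6 = 258 degrees

Final answer: 258 degrees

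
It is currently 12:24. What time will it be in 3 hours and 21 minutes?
Starting time: 12:24
Adding 21 minutes to 24 minutes: 24 + 21 = 45 minutes
Adding 3 hours: 12 + 3 = 15 - 12 = 3
Final time: 3:45

Final answer: 3:45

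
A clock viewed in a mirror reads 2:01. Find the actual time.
Reflection across the vertical (12-6) axis maps a hand at angle A degrees to (360 - A) degrees, which sends a reading of T minutes past 12:00 to (720 - T) minutes past 12:00.
Mirror reads 2:01 = 121 minutes past 12:00.
Actual time: (720 - 121) mod 720 = 599 minutes = 9:59.

Final answer: 9:59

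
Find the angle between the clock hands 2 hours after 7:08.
First find the time 2 hours after 7:08.
Total minutes: 7 x 60 + 8 + 2 x 60 + 0 = 548.
548 mod 720 = 548 minutes = 9:08.
Now compute the angle at 9:08:
Hour hand: 9 x 30 + 8 x 0.5 = 274 degrees
Minute hand: 8 x 6 = 48 degrees
Difference: |274 - 48| = 226 degrees
Smaller angle: 360 - 226 = 134 degrees

Final answer: 134 degrees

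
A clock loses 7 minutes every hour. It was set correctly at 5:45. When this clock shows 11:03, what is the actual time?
For every 60 true minutes, the faulty clock advances 53 minutes, so 1 faulty-clock minute corresponds to 60/53 true minutes.
From 5:45 to 11:03 on the faulty dial is 318 minutes.
True elapsed: 318 x 60/53 = 360 minutes = 6 hours.
True time: 5:45 + 6 hours = 11:45.

Final answer: 11:45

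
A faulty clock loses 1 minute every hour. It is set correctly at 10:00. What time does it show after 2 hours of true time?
For every 60 true minutes, the faulty clock advances 60 - 1 = 59 minutes.
True elapsed: 2 hours = 120 minutes.
Faulty clock advances: 120 x 59/60 = 118 minutes (drift: 2 minutes behind).
Shown time: 10:00 + 118 minutes = 11:58.

Final answer: 11:58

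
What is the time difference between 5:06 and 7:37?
From 5:06 to 7:37:
(7 x 60 + 37) - (5 x 60 + 6) = 457 - 306 = 151 minutes
= 2 hours and 31 minutes

Final answer: 2 hours and 31 minutes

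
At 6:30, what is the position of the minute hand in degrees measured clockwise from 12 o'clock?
The minute hand moves 6 degrees per minute.
At 6:30: 30 x 6 = 180 degrees

Final answer: 180 degrees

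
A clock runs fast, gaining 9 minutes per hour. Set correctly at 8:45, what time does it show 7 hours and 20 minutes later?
For every 60 true minutes, the faulty clock advances 60 + 9 = 69 minutes.
True elapsed: 7 hours and 20 minutes = 440 minutes.
Faulty clock advances: 440 x 69/60 = 506 minutes (drift: 66 minutes ahead).
Shown time: 8:45 + 506 minutes = 5:11.

Final answer: 5:11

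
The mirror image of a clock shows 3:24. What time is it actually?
Reflection across the vertical (12-6) axis maps a hand at angle A degrees to (360 - A) degrees, which sends a reading of T minutes past 12:00 to (720 - T) minutes past 12:00.
Mirror reads 3:24 = 204 minutes past 12:00.
Actual time: (720 - 204) mod 720 = 516 minutes = 8:36.

Final answer: 8:36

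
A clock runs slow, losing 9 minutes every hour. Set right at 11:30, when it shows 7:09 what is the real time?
For every 60 true minutes, the faulty clock advances 51 minutes, so 1 faulty-clock minute corresponds to 60/51 true minutes.
From 11:30 to 7:09 on the faulty dial is 459 minutes.
True elapsed: 459 x 60/51 = 540 minutes = 9 hours.
True time: 11:30 + 9 hours = 8:30.

Final answer: 8:30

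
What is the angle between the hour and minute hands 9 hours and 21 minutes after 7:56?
First find the time 9 hours and 21 minutes after 7:56.
Total minutes: 7 x 60 + 56 + 9 x 60 + 21 = 1037.
1037 mod 720 = 317 minutes = 5:17.
Now compute the angle at 5:17:
Hour hand: 5 x 30 + 17 x 0.5 = 158.5 degrees
Minute hand: 17 x 6 = 102 degrees
Difference: |158.5 - 102| = 56.5 degrees
The angle is 56.5 degrees

Final answer: 56.5 degrees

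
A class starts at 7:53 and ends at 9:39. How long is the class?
From 7:53 to 9:39:
(9 x 60 + 39) - (7 x 60 + 53) = 579 - 473 = 106 minutes
= 1 hour and 46 minutes

Final answer: 1 hour and 46 minutes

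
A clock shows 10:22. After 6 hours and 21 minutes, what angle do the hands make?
First find the time 6 hours and 21 minutes after 10:22.
Total minutes: 10 x 60 + 22 + 6 x 60 + 21 = 1003.
1003 mod 720 = 283 minutes = 4:43.
Now compute the angle at 4:43:
Hour hand: 4 x 30 + 43 x 0.5 = 141.5 degrees
Minute hand: 43 x 6 = 258 degrees
Difference: |141.5 - 258| = 116.5 degrees
The angle is 116.5 degrees

Final answer: 116.5 degrees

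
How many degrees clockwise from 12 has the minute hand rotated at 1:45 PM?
The minute hand moves 6 degrees per minute.
At 1:45: 45 x 6 = 270 degrees

Final answer: 270 degrees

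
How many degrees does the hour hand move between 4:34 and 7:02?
The hour hand moves 0.5 degrees per minute.
Time elapsed: 7:02 - 4:34 = 148 minutes
Angular displacement: 148 x 0.5 = 74 degrees

Final answer: 74 degrees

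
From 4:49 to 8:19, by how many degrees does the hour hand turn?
The hour hand moves 0.5 degrees per minute.
Time elapsed: 8:19 - 4:49 = 210 minutes
Angular displacement: 210 x 0.5 = 105 degrees

Final answer: 105 degrees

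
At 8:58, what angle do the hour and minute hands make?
Hour hand position: 8 x 30 + 58 x 0.5 = 269 degrees
Minute hand position: 58 x 6 = 348 degrees
Difference: |269 - 348| = 79 degrees
The angle between the hands is 79 degrees

Final answer: 79 degrees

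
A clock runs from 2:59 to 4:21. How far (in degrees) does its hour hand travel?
The hour hand moves 0.5 degrees per minute.
Time elapsed: 4:21 - 2:59 = 82 minutes
Angular displacement: 82 x 0.5 = 41 degrees

Final answer: 41 degrees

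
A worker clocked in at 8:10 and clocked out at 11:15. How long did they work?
From 8:10 to 11:15:
(11 x 60 + 15) - (8 x 60 + 10) = 675 - 490 = 185 minutes
= 3 hours and 5 minutes

Final answer: 3 hours and 5 minutes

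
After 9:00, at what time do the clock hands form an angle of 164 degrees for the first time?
At t minutes past 9:00, the hour hand is at 30 x 9 + 0.5t degrees and the minute hand is at 6t degrees.
The smaller angle between them is 164 degrees when |30H - 5.5t| = 164 or |30H - 5.5t| = 196.
With H = 9, solve 30 x 9 - 5.5t = +/- target for each target:
  t = (30 x 9 - 164) / 5.5 = 19.27
  t = (30 x 9 + 164) / 5.5 = 78.91 (outside (0, 60))
  t = (30 x 9 - 196) / 5.5 = 13.45
  t = (30 x 9 + 196) / 5.5 = 84.73 (outside (0, 60))
Valid solutions in (0, 60): {13.45, 19.27} minutes.
The first occurrence is t = 13.45 minutes.
The hands form a 164-degree angle at 13.45 minutes past 9:00.

Final answer: 13.45 minutes past 9:00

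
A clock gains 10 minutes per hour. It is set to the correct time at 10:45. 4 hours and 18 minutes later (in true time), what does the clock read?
For every 60 true minutes, the faulty clock advances 60 + 10 = 70 minutes.
True elapsed: 4 hours and 18 minutes = 258 minutes.
Faulty clock advances: 258 x 70/60 = 301 minutes (drift: 43 minutes ahead).
Shown time: 10:45 + 301 minutes = 3:46.

Final answer: 3:46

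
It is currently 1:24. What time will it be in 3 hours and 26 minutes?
Starting time: 1:24
Adding 26 minutes to 24 minutes: 24 + 26 = 50 minutes
Adding 3 hours: 1 + 3 = 4
Final time: 4:50

Final answer: 4:50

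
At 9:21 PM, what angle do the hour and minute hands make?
Hour hand position: 9 x 30 + 21 x 0.5 = 280.5 degrees
Minute hand position: 21 x 6 = 126 degrees
Difference: |280.5 - 126| = 154.5 degrees
The angle between the hands is 154.5 degrees

Final answer: 154.5 degrees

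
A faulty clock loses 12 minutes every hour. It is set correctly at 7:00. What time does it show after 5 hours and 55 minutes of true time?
For every 60 true minutes, the faulty clock advances 60 - 12 = 48 minutes.
True elapsed: 5 hours and 55 minutes = 355 minutes.
Faulty clock advances: 355 x 48/60 = 284 minutes (drift: 71 minutes behind).
Shown time: 7:00 + 284 minutes = 11:44.

Final answer: 11:44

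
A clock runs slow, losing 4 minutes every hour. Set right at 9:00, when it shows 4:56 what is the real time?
For every 60 true minutes, the faulty clock advances 56 minutes, so 1 faulty-clock minute corresponds to 60/56 true minutes.
From 9:00 to 4:56 on the faulty dial is 476 minutes.
True elapsed: 476 x 60/56 = 510 minutes = 8 hours and 30 minutes.
True time: 9:00 + 8 hours and 30 minutes = 5:30.

Final answer: 5:30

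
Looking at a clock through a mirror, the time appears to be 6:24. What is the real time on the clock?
Reflection across the vertical (12-6) axis maps a hand at angle A degrees to (360 - A) degrees, which sends a reading of T minutes past 12:00 to (720 - T) minutes past 12:00.
Mirror reads 6:24 = 384 minutes past 12:00.
Actual time: (720 - 384) mod 720 = 336 minutes = 5:36.

Final answer: 5:36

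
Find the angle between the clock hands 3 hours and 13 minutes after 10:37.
First find the time 3 hours and 13 minutes after 10:37.
Total minutes: 10 x 60 + 37 + 3 x 60 + 13 = 830.
830 mod 720 = 110 minutes = 1:50.
Now compute the angle at 1:50:
Hour hand: 1 x 30 + 50 x 0.5 = 55 degrees
Minute hand: 50 x 6 = 300 degrees
Difference: |55 - 300| = 245 degrees
Smaller angle: 360 - 245 = 115 degrees

Final answer: 115 degrees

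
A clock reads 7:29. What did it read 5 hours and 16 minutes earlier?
Starting time: 7:29 = 449 total minutes past 12:00
Subtracting: 5 hours and 16 minutes = 316 minutes
449 - 316 = 133 minutes
= 2 hours and 13 minutes past 12:00 = 2:13

Final answer: 2:13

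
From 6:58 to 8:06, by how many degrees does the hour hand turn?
The hour hand moves 0.5 degrees per minute.
Time elapsed: 8:06 - 6:58 = 68 minutes
Angular displacement: 68 x 0.5 = 34 degrees

Final answer: 34 degrees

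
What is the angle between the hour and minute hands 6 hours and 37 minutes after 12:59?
First find the time 6 hours and 37 minutes after 12:59.
Total minutes: 12 x 60 + 59 + 6 x 60 + 37 = 1176.
1176 mod 720 = 456 minutes = 7:36.
Now compute the angle at 7:36:
Hour hand: 7 x 30 + 36 x 0.5 = 228 degrees
Minute hand: 36 x 6 = 216 degrees
Difference: |228 - 216| = 12 degrees
The angle is 12 degrees

Final answer: 12 degrees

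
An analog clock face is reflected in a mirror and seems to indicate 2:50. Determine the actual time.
Reflection across the vertical (12-6) axis maps a hand at angle A degrees to (360 - A) degrees, which sends a reading of T minutes past 12:00 to (720 - T) minutes past 12:00.
Mirror reads 2:50 = 170 minutes past 12:00.
Actual time: (720 - 170) mod 720 = 550 minutes = 9:10.

Final answer: 9:10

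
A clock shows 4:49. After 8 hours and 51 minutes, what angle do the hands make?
First find the time 8 hours and 51 minutes after 4:49.
Total minutes: 4 x 60 + 49 + 8 x 60 + 51 = 820.
820 mod 720 = 100 minutes = 1:40.
Now compute the angle at 1:40:
Hour hand: 1 x 30 + 40 x 0.5 = 50 degrees
Minute hand: 40 x 6 = 240 degrees
Difference: |50 - 240| = 190 degrees
Smaller angle: 360 - 190 = 170 degrees

Final answer: 170 degrees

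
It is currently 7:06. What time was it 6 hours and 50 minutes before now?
Starting time: 7:06 = 426 total minutes past 12:00
Subtracting: 6 hours and 50 minutes = 410 minutes
426 - 410 = 16 minutes
= 16 minutes past 12:00 = 12:16

Final answer: 12:16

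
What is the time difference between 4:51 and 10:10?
From 4:51 to 10:10:
(10 x 60 + 10) - (4 x 60 + 51) = 610 - 291 = 319 minutes
= 5 hours and 19 minutes

Final answer: 5 hours and 19 minutes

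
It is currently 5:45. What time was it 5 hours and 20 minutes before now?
Starting time: 5:45 = 345 total minutes past 12:00
Subtracting: 5 hours and 20 minutes = 320 minutes
345 - 320 = 25 minutes
= 25 minutes past 12:00 = 12:25

Final answer: 12:25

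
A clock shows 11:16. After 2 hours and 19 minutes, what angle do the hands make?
First find the time 2 hours and 19 minutes after 11:16.
Total minutes: 11 x 60 + 16 + 2 x 60 + 19 = 815.
815 mod 720 = 95 minutes = 1:35.
Now compute the angle at 1:35:
Hour hand: 1 x 30 + 35 x 0.5 = 47.5 degrees
Minute hand: 35 x 6 = 210 degrees
Difference: |47.5 - 210| = 162.5 degrees
The angle is 162.5 degrees

Final answer: 162.5 degrees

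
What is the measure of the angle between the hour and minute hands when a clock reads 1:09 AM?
Hour hand position: 1 x 30 + 9 x 0.5 = 34.5 degrees
Minute hand position: 9 x 6 = 54 degrees
Difference: |34.5 - 54| = 19.5 degrees
The angle between the hands is 19.5 degrees

Final answer: 19.5 degrees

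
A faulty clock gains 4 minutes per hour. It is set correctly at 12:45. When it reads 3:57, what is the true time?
For every 60 true minutes, the faulty clock advances 64 minutes, so 1 faulty-clock minute corresponds to 60/64 true minutes.
From 12:45 to 3:57 on the faulty dial is 192 minutes.
True elapsed: 192 x 60/64 = 180 minutes = 3 hours.
True time: 12:45 + 3 hours = 3:45.

Final answer: 3:45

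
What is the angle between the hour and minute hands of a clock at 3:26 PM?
Hour hand position: 3 x 30 + 26 x 0.5 = 103 degrees
Minute hand position: 26 x 6 = 156 degrees
Difference: |103 - 156| = 53 degrees
The angle between the hands is 53 degrees

Final answer: 53 degrees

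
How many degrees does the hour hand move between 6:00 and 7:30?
The hour hand moves 0.5 degrees per minute.
Time elapsed: 7:30 - 6:00 = 90 minutes
Angular displacement: 90 x 0.5 = 45 degrees

Final answer: 45 degrees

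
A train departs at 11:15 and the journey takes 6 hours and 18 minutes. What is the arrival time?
Starting time: 11:15
Adding 18 minutes to 15 minutes: 15 + 18 = 33 minutes
Adding 6 hours: 11 + 6 = 17 - 12 = 5
Final time: 5:33

Final answer: 5:33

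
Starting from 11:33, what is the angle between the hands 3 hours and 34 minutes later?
First find the time 3 hours and 34 minutes after 11:33.
Total minutes: 11 x 60 + 33 + 3 x 60 + 34 = 907.
907 mod 720 = 187 minutes = 3:07.
Now compute the angle at 3:07:
Hour hand: 3 x 30 + 7 x 0.5 = 93.5 degrees
Minute hand: 7 x 6 = 42 degrees
Difference: |93.5 - 42| = 51.5 degrees
The angle is 51.5 degrees

Final answer: 51.5 degrees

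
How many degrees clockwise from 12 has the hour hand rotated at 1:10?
The hour hand moves 30 degrees per hour and 0.5 degrees per minute.
At 1:10: (1) x 30 + 10 x 0.5 = 30 + 5 = 35 degrees

Final answer: 35 degrees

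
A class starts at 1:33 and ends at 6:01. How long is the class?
From 1:33 to 6:01:
(6 x 60 + 1) - (1 x 60 + 33) = 361 - 93 = 268 minutes
= 4 hours and 28 minutes

Final answer: 4 hours and 28 minutes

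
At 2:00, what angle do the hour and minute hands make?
Hour hand position: 2 x 30 + 0 x 0.5 = 60 degrees
Minute hand position: 0 x 6 = 0 degrees
Difference: |60 - 0| = 60 degrees
The angle between the hands is 60 degrees

Final answer: 60 degrees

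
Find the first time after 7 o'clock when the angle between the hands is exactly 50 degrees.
At t minutes past 7:00, the hour hand is at 30 x 7 + 0.5t degrees and the minute hand is at 6t degrees.
The smaller angle between them is 50 degrees when |30H - 5.5t| = 50 or |30H - 5.5t| = 310.
With H = 7, solve 30 x 7 - 5.5t = +/- target for each target:
  t = (30 x 7 - 50) / 5.5 = 29.09
  t = (30 x 7 + 50) / 5.5 = 47.27
  t = (30 x 7 - 310) / 5.5 = -18.18 (outside (0, 60))
  t = (30 x 7 + 310) / 5.5 = 94.55 (outside (0, 60))
Valid solutions in (0, 60): {29.09, 47.27} minutes.
The first occurrence is t = 29.09 minutes.
The hands form a 50-degree angle at 29.09 minutes past 7:00.

Final answer: 29.09 minutes past 7:00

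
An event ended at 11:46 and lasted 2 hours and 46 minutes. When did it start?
Starting time: 11:46 = 706 total minutes past 12:00
Subtracting: 2 hours and 46 minutes = 166 minutes
706 - 166 = 540 minutes
= 9 hours past 12:00 = 9:00

Final answer: 9:00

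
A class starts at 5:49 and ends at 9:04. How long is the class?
From 5:49 to 9:04:
(9 x 60 + 4) - (5 x 60 + 49) = 544 - 349 = 195 minutes
= 3 hours and 15 minutes

Final answer: 3 hours and 15 minutes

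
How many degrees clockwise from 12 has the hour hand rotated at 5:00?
The hour hand moves 30 degrees per hour and 0.5 degrees per minute.
At 5:00: (5) x 30 + 0 x 0.5 = 150 + 0 = 150 degrees

Final answer: 150 degrees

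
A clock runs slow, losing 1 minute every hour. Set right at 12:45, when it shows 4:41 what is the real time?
For every 60 true minutes, the faulty clock advances 59 minutes, so 1 faulty-clock minute corresponds to 60/59 true minutes.
From 12:45 to 4:41 on the faulty dial is 236 minutes.
True elapsed: 236 x 60/59 = 240 minutes = 4 hours.
True time: 12:45 + 4 hours = 4:45.

Final answer: 4:45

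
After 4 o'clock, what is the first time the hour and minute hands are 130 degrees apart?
At t minutes past 4:00, the hour hand is at 30 x 4 + 0.5t degrees and the minute hand is at 6t degrees.
The smaller angle between them is 130 degrees when |30H - 5.5t| = 130 or |30H - 5.5t| = 230.
With H = 4, solve 30 x 4 - 5.5t = +/- target for each target:
  t = (30 x 4 - 130) / 5.5 = -1.82 (outside (0, 60))
  t = (30 x 4 + 130) / 5.5 = 45.45
  t = (30 x 4 - 230) / 5.5 = -20 (outside (0, 60))
  t = (30 x 4 + 230) / 5.5 = 63.64 (outside (0, 60))
Valid solutions in (0, 60): {45.45} minutes.
The first occurrence is t = 45.45 minutes.
The hands form a 130-degree angle at 45.45 minutes past 4:00.

Final answer: 45.45 minutes past 4:00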